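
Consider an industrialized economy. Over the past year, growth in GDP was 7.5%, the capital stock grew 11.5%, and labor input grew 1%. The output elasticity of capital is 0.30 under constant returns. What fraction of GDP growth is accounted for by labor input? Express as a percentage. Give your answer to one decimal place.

Labor input accounted for 9.3% of growth.

Labor's share = 1 − 0.3 = 0.7.
Labor input contributed 0.7 × 1 = 0.7 pp.
Share of growth = 0.7 / 7.5 × 100 = 9.333%.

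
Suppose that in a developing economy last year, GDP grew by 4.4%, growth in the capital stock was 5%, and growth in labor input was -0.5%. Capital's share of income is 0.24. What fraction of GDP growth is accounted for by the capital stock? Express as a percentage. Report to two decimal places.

27.27%

The capital stock contributed 0.24 × 5 = 1.2 pp.
Share of growth = 1.2 / 4.4 × 100 = 27.2727%.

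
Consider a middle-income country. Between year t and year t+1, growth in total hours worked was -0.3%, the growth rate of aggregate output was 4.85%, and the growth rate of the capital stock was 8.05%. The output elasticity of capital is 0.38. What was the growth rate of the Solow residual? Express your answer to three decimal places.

Labor's share = 1 − 0.38 = 0.62.
The capital stock: 0.38 × 8.05 = 3.059 pp.
Total hours worked: 0.62 × (-0.3) = -0.186 pp.
TFP growth = 4.85 − 2.873 = 1.977%.

The Solow residual growth was 1.977%.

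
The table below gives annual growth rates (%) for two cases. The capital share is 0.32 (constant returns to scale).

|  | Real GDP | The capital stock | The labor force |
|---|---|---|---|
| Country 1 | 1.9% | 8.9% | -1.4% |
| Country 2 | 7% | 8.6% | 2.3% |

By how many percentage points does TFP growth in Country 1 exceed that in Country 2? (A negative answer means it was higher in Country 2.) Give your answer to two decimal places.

-2.68 percentage points

Labor's share = 1 − 0.32 = 0.68.
Country 1: TFP = 1.9 − 2.848 + 0.952 = 0.004%.
Country 2: TFP = 7 − 2.752 − 1.564 = 2.684%.
Difference = 0.004 − (2.684) = -2.68 pp.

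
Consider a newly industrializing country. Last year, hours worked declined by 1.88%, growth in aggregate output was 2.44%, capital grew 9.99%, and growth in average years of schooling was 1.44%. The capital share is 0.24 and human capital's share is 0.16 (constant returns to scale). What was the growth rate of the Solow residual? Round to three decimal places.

The Solow residual growth was 0.940%.

Labor's share = 1 − 0.24 − 0.16 = 0.6.
Capital: 0.24 × 9.99 = 2.3976 pp.
Average years of schooling: 0.16 × 1.44 = 0.2304 pp.
Hours worked: 0.6 × (-1.88) = -1.128 pp.
TFP growth = 2.44 − 1.5 = 0.94%.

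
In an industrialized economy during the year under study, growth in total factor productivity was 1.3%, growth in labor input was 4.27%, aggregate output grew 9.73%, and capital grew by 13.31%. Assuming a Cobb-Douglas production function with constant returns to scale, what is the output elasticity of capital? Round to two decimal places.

0.46

gY = gA + α·gK + (1−α)·gL, so gY − gA − gL = α(gK − gL).
9.73 − 1.3 − 4.27 = α × (13.31 − 4.27).
4.16 = 9.04 α, so α = 0.4602.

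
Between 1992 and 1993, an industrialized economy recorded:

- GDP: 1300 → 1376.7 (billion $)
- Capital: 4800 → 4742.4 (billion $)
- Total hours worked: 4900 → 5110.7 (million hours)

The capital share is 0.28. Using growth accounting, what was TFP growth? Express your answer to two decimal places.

GDP growth = (1376.7 − 1300) / 1300 = 5.9%.
Capital growth = (4742.4 − 4800) / 4800 = -1.2%.
Total hours worked growth = (5110.7 − 4900) / 4900 = 4.3%.
Labor's share = 1 − 0.28 = 0.72.
Capital: 0.28 × (-1.2) = -0.336 pp.
Total hours worked: 0.72 × 4.3 = 3.096 pp.
TFP growth = 5.9 − 2.76 = 3.14%.

TFP grew 3.14%.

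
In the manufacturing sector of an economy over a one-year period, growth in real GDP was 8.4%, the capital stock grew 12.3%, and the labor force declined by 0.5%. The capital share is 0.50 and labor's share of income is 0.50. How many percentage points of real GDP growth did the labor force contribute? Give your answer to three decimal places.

-0.250 percentage points

Labor's share = 1 − 0.5 = 0.5.
Contribution = share × growth = 0.5 × (-0.5) = -0.25 pp.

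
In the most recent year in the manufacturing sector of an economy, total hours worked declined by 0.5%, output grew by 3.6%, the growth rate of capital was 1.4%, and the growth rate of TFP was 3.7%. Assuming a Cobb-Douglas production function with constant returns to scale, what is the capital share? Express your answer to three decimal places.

gY = gA + α·gK + (1−α)·gL, so gY − gA − gL = α(gK − gL).
3.6 − 3.7 + 0.5 = α × (1.4 − (-0.5)).
0.4 = 1.9 α, so α = 0.21053.

0.211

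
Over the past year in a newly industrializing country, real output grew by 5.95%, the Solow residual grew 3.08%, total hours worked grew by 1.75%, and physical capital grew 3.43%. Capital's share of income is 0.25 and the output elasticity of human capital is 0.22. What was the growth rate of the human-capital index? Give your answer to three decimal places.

4.932%

Labor's share = 1 − 0.25 − 0.22 = 0.53.
gY = gA + 0.25×3.43 + 0.53×1.75 + 0.22×g.
0.22×g = 5.95 − 3.08 − 1.785 = 1.085.
g = 1.085 / 0.22 = 4.93182%.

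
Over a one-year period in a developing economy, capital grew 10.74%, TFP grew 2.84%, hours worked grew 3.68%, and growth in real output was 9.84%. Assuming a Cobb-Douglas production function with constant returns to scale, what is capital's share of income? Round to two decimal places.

Capital's share of income is 0.47.

gY = gA + α·gK + (1−α)·gL, so gY − gA − gL = α(gK − gL).
9.84 − 2.84 − 3.68 = α × (10.74 − 3.68).
3.32 = 7.06 α, so α = 0.4703.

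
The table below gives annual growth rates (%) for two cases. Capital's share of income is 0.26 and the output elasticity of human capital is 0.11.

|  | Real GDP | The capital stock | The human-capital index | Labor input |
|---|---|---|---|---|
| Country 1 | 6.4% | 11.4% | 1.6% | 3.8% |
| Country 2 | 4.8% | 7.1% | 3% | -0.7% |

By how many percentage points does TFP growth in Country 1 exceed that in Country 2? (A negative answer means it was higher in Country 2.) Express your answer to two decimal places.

-2.20 percentage points

Labor's share = 1 − 0.26 − 0.11 = 0.63.
Country 1: TFP = 6.4 − 2.964 − 0.176 − 2.394 = 0.866%.
Country 2: TFP = 4.8 − 1.846 − 0.33 + 0.441 = 3.065%.
Difference = 0.866 − (3.065) = -2.199 pp.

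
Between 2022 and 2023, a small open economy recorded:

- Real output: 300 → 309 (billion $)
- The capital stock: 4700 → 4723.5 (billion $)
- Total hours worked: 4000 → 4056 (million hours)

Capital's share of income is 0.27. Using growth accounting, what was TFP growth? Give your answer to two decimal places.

Real output growth = (309 − 300) / 300 = 3%.
The capital stock growth = (4723.5 − 4700) / 4700 = 0.5%.
Total hours worked growth = (4056 − 4000) / 4000 = 1.4%.
Labor's share = 1 − 0.27 = 0.73.
The capital stock: 0.27 × 0.5 = 0.135 pp.
Total hours worked: 0.73 × 1.4 = 1.022 pp.
TFP growth = 3 − 1.157 = 1.843%.

TFP grew 1.84%.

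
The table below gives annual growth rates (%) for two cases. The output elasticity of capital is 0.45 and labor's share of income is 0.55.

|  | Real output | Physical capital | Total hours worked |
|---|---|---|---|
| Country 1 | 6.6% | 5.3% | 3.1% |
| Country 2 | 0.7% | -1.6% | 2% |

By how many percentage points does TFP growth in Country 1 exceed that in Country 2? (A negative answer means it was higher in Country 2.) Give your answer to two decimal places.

2.19 percentage points

Labor's share = 1 − 0.45 = 0.55.
Country 1: TFP = 6.6 − 2.385 − 1.705 = 2.51%.
Country 2: TFP = 0.7 + 0.72 − 1.1 = 0.32%.
Difference = 2.51 − (0.32) = 2.19 pp.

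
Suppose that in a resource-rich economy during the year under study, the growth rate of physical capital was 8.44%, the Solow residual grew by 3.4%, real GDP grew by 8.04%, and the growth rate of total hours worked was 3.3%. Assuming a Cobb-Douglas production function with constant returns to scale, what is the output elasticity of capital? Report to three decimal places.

gY = gA + α·gK + (1−α)·gL, so gY − gA − gL = α(gK − gL).
8.04 − 3.4 − 3.3 = α × (8.44 − 3.3).
1.34 = 5.14 α, so α = 0.2607.

0.261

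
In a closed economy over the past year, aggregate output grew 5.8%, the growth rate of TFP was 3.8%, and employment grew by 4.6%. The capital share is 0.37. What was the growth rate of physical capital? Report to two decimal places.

Labor's share = 1 − 0.37 = 0.63.
gY = gA + 0.63×4.6 + 0.37×g.
0.37×g = 5.8 − 3.8 − 2.898 = -0.898.
g = -0.898 / 0.37 = -2.427%.

-2.43%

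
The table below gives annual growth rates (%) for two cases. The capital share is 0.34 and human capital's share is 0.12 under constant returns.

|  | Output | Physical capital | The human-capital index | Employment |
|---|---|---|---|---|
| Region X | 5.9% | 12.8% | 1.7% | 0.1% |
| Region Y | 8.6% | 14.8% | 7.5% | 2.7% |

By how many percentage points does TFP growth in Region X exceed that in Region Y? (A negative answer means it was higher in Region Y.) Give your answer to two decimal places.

Labor's share = 1 − 0.34 − 0.12 = 0.54.
Region X: TFP = 5.9 − 4.352 − 0.204 − 0.054 = 1.29%.
Region Y: TFP = 8.6 − 5.032 − 0.9 − 1.458 = 1.21%.
Difference = 1.29 − (1.21) = 0.08 pp.

0.08 percentage points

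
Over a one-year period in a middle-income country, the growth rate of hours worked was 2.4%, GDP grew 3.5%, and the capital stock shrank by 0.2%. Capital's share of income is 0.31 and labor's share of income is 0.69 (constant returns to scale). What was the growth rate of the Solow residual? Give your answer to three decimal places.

Labor's share = 1 − 0.31 = 0.69.
The capital stock: 0.31 × (-0.2) = -0.062 pp.
Hours worked: 0.69 × 2.4 = 1.656 pp.
TFP growth = 3.5 − 1.594 = 1.906%.

1.906%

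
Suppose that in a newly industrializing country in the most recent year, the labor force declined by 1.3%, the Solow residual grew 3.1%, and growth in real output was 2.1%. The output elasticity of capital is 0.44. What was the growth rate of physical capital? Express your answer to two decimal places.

Labor's share = 1 − 0.44 = 0.56.
gY = gA + 0.56×(-1.3) + 0.44×g.
0.44×g = 2.1 − 3.1 + 0.728 = -0.272.
g = -0.272 / 0.44 = -0.6182%.

-0.62%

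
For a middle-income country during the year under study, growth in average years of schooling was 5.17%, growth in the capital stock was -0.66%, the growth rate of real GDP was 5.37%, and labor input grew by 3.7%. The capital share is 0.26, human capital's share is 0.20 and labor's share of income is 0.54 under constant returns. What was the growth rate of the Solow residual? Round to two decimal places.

The Solow residual growth was 2.51%.

Labor's share = 1 − 0.26 − 0.2 = 0.54.
The capital stock: 0.26 × (-0.66) = -0.1716 pp.
Average years of schooling: 0.2 × 5.17 = 1.034 pp.
Labor input: 0.54 × 3.7 = 1.998 pp.
TFP growth = 5.37 − 2.8604 = 2.5096%.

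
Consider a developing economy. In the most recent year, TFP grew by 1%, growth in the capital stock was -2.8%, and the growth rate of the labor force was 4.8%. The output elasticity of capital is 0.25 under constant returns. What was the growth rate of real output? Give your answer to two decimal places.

3.90%

Labor's share = 1 − 0.25 = 0.75.
The capital stock: 0.25 × (-2.8) = -0.7 pp.
The labor force: 0.75 × 4.8 = 3.6 pp.
Output growth = 1 + 2.9 = 3.9%.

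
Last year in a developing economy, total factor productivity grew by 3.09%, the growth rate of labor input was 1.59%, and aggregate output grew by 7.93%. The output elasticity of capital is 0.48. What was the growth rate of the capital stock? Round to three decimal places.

8.361%

Labor's share = 1 − 0.48 = 0.52.
gY = gA + 0.52×1.59 + 0.48×g.
0.48×g = 7.93 − 3.09 − 0.8268 = 4.0132.
g = 4.0132 / 0.48 = 8.36083%.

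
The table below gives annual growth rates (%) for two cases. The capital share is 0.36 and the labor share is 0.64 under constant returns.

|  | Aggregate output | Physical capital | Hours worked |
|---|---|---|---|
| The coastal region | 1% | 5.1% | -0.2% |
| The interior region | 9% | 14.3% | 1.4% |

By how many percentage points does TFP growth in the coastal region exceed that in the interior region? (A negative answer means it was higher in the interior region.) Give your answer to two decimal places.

-3.66 percentage points

Labor's share = 1 − 0.36 = 0.64.
The coastal region: TFP = 1 − 1.836 + 0.128 = -0.708%.
The interior region: TFP = 9 − 5.148 − 0.896 = 2.956%.
Difference = -0.708 − (2.956) = -3.664 pp.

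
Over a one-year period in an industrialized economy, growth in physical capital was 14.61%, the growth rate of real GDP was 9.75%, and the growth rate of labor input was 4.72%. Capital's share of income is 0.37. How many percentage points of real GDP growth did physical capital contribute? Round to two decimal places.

5.41 percentage points

Contribution = share × growth = 0.37 × 14.61 = 5.4057 pp.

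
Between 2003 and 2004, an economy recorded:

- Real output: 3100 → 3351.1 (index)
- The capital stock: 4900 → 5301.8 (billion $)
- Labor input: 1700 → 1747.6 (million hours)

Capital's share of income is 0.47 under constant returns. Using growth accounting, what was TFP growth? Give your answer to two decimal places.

2.76%

Real output growth = (3351.1 − 3100) / 3100 = 8.1%.
The capital stock growth = (5301.8 − 4900) / 4900 = 8.2%.
Labor input growth = (1747.6 − 1700) / 1700 = 2.8%.
Labor's share = 1 − 0.47 = 0.53.
The capital stock: 0.47 × 8.2 = 3.854 pp.
Labor input: 0.53 × 2.8 = 1.484 pp.
TFP growth = 8.1 − 5.338 = 2.762%.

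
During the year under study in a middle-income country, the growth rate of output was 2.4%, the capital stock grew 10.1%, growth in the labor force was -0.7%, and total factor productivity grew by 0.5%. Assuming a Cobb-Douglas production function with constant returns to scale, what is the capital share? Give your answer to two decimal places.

gY = gA + α·gK + (1−α)·gL, so gY − gA − gL = α(gK − gL).
2.4 − 0.5 + 0.7 = α × (10.1 − (-0.7)).
2.6 = 10.8 α, so α = 0.2407.

The capital share is 0.24.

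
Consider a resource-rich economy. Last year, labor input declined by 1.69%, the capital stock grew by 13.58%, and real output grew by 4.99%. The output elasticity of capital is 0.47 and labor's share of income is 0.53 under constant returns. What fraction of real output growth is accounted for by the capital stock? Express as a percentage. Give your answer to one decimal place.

The capital stock accounted for 127.9% of growth.

The capital stock contributed 0.47 × 13.58 = 6.3826 pp.
Share of growth = 6.3826 / 4.99 × 100 = 127.908%.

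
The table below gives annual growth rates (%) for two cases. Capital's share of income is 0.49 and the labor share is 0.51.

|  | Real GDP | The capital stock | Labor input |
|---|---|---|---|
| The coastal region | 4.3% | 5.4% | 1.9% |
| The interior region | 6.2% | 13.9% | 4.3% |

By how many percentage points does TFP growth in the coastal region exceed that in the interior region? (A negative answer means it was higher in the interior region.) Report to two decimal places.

Labor's share = 1 − 0.49 = 0.51.
The coastal region: TFP = 4.3 − 2.646 − 0.969 = 0.685%.
The interior region: TFP = 6.2 − 6.811 − 2.193 = -2.804%.
Difference = 0.685 − (-2.804) = 3.489 pp.

3.49 percentage points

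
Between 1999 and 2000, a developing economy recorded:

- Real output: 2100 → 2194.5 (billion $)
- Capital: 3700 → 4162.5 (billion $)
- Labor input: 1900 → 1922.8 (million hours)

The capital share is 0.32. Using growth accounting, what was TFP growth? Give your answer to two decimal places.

-0.32%

Real output growth = (2194.5 − 2100) / 2100 = 4.5%.
Capital growth = (4162.5 − 3700) / 3700 = 12.5%.
Labor input growth = (1922.8 − 1900) / 1900 = 1.2%.
Labor's share = 1 − 0.32 = 0.68.
Capital: 0.32 × 12.5 = 4 pp.
Labor input: 0.68 × 1.2 = 0.816 pp.
TFP growth = 4.5 − 4.816 = -0.316%.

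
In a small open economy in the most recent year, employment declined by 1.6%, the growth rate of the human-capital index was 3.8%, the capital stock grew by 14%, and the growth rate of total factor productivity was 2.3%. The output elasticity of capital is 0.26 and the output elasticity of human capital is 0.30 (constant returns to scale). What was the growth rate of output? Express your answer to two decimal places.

Labor's share = 1 − 0.26 − 0.3 = 0.44.
The capital stock: 0.26 × 14 = 3.64 pp.
The human-capital index: 0.3 × 3.8 = 1.14 pp.
Employment: 0.44 × (-1.6) = -0.704 pp.
Output growth = 2.3 + 4.076 = 6.376%.

6.38%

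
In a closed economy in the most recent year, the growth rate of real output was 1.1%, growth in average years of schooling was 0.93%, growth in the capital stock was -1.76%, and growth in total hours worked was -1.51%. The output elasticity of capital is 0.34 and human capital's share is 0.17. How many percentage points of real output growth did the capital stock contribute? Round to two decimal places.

-0.60 pp

Contribution = share × growth = 0.34 × (-1.76) = -0.5984 pp.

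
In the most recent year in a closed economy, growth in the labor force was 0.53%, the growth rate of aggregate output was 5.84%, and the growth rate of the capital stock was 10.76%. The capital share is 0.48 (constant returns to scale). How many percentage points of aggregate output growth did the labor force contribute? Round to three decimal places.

Labor's share = 1 − 0.48 = 0.52.
Contribution = share × growth = 0.52 × 0.53 = 0.2756 pp.

0.276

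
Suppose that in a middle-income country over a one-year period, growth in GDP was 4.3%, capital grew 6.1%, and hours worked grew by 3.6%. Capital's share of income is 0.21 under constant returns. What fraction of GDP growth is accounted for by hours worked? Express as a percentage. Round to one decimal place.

Labor's share = 1 − 0.21 = 0.79.
Hours worked contributed 0.79 × 3.6 = 2.844 pp.
Share of growth = 2.844 / 4.3 × 100 = 66.14%.

66.1%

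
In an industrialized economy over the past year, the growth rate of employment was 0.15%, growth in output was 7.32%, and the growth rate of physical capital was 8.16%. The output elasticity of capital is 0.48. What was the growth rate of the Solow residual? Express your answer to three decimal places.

3.325%

Labor's share = 1 − 0.48 = 0.52.
Physical capital: 0.48 × 8.16 = 3.9168 pp.
Employment: 0.52 × 0.15 = 0.078 pp.
TFP growth = 7.32 − 3.9948 = 3.3252%.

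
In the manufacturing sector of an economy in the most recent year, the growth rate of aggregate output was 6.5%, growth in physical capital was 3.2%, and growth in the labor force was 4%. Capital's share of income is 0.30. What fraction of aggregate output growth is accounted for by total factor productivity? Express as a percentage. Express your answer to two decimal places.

Labor's share = 1 − 0.3 = 0.7.
Physical capital: 0.3 × 3.2 = 0.96 pp.
The labor force: 0.7 × 4 = 2.8 pp.
TFP growth = 6.5 − 3.76 = 2.74%.
TFP share of growth = 2.74 / 6.5 × 100 = 42.1538%.

42.15%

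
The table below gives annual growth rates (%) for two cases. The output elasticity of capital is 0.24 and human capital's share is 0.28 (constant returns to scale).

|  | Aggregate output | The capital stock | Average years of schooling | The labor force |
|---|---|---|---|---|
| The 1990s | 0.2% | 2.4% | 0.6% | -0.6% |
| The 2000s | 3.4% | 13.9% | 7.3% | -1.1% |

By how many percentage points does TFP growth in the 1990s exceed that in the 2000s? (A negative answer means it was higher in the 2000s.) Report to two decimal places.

1.20 percentage points

Labor's share = 1 − 0.24 − 0.28 = 0.48.
The 1990s: TFP = 0.2 − 0.576 − 0.168 + 0.288 = -0.256%.
The 2000s: TFP = 3.4 − 3.336 − 2.044 + 0.528 = -1.452%.
Difference = -0.256 − (-1.452) = 1.196 pp.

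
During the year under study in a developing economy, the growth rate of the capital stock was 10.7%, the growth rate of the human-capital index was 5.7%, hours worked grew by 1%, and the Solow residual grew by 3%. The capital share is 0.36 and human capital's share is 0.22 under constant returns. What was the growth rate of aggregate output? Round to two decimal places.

Labor's share = 1 − 0.36 − 0.22 = 0.42.
The capital stock: 0.36 × 10.7 = 3.852 pp.
The human-capital index: 0.22 × 5.7 = 1.254 pp.
Hours worked: 0.42 × 1 = 0.42 pp.
Output growth = 3 + 5.526 = 8.526%.

Aggregate output growth was 8.53%.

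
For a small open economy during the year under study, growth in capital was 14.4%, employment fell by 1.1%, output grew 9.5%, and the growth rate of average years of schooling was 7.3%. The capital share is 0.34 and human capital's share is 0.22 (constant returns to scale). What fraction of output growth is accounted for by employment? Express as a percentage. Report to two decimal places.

Labor's share = 1 − 0.34 − 0.22 = 0.44.
Employment contributed 0.44 × (-1.1) = -0.484 pp.
Share of growth = -0.484 / 9.5 × 100 = -5.0947%.

-5.09%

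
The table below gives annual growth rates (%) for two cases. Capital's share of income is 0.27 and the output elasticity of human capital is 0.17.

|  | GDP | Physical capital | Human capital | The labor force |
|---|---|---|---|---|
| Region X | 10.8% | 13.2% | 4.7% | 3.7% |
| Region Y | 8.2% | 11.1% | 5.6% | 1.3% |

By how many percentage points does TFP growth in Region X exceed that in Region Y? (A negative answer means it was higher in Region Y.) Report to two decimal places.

Labor's share = 1 − 0.27 − 0.17 = 0.56.
Region X: TFP = 10.8 − 3.564 − 0.799 − 2.072 = 4.365%.
Region Y: TFP = 8.2 − 2.997 − 0.952 − 0.728 = 3.523%.
Difference = 4.365 − (3.523) = 0.842 pp.

0.84 percentage points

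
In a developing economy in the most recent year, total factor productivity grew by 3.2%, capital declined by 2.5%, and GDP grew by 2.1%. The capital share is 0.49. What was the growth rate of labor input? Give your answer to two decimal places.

Labor's share = 1 − 0.49 = 0.51.
gY = gA + 0.49×(-2.5) + 0.51×g.
0.51×g = 2.1 − 3.2 + 1.225 = 0.125.
g = 0.125 / 0.51 = 0.2451%.

0.25%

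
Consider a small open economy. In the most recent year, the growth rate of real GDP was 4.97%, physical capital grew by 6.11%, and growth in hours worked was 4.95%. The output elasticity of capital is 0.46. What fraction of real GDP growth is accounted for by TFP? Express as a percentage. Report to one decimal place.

Labor's share = 1 − 0.46 = 0.54.
Physical capital: 0.46 × 6.11 = 2.8106 pp.
Hours worked: 0.54 × 4.95 = 2.673 pp.
TFP growth = 4.97 − 5.4836 = -0.5136%.
TFP share of growth = -0.5136 / 4.97 × 100 = -10.334%.

TFP accounted for -10.3% of growth.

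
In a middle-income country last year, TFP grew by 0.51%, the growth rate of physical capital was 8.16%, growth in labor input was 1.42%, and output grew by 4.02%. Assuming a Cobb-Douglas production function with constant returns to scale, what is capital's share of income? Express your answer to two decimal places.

0.31

gY = gA + α·gK + (1−α)·gL, so gY − gA − gL = α(gK − gL).
4.02 − 0.51 − 1.42 = α × (8.16 − 1.42).
2.09 = 6.74 α, so α = 0.3101.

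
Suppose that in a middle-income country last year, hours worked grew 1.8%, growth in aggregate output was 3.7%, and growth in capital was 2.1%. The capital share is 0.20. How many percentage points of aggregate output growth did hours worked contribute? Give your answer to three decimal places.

1.440 percentage points

Labor's share = 1 − 0.2 = 0.8.
Contribution = share × growth = 0.8 × 1.8 = 1.44 pp.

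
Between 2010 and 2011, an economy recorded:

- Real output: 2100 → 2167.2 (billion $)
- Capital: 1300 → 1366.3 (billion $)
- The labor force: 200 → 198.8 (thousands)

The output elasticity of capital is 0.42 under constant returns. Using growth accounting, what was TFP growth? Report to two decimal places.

Real output growth = (2167.2 − 2100) / 2100 = 3.2%.
Capital growth = (1366.3 − 1300) / 1300 = 5.1%.
The labor force growth = (198.8 − 200) / 200 = -0.6%.
Labor's share = 1 − 0.42 = 0.58.
Capital: 0.42 × 5.1 = 2.142 pp.
The labor force: 0.58 × (-0.6) = -0.348 pp.
TFP growth = 3.2 − 1.794 = 1.406%.

TFP growth was 1.41%.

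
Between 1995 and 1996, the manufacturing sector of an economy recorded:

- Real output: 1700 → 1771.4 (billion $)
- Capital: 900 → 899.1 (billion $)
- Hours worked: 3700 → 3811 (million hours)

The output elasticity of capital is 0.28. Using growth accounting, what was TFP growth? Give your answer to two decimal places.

Real output growth = (1771.4 − 1700) / 1700 = 4.2%.
Capital growth = (899.1 − 900) / 900 = -0.1%.
Hours worked growth = (3811 − 3700) / 3700 = 3%.
Labor's share = 1 − 0.28 = 0.72.
Capital: 0.28 × (-0.1) = -0.028 pp.
Hours worked: 0.72 × 3 = 2.16 pp.
TFP growth = 4.2 − 2.132 = 2.068%.

2.07%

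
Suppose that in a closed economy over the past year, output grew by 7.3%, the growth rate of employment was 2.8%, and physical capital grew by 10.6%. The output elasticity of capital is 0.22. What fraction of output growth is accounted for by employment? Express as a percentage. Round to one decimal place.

Employment accounted for 29.9% of growth.

Labor's share = 1 − 0.22 = 0.78.
Employment contributed 0.78 × 2.8 = 2.184 pp.
Share of growth = 2.184 / 7.3 × 100 = 29.918%.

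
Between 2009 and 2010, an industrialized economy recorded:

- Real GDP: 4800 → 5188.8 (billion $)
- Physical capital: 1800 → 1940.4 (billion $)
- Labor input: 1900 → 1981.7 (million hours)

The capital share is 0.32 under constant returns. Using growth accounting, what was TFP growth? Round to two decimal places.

Real GDP growth = (5188.8 − 4800) / 4800 = 8.1%.
Physical capital growth = (1940.4 − 1800) / 1800 = 7.8%.
Labor input growth = (1981.7 − 1900) / 1900 = 4.3%.
Labor's share = 1 − 0.32 = 0.68.
Physical capital: 0.32 × 7.8 = 2.496 pp.
Labor input: 0.68 × 4.3 = 2.924 pp.
TFP growth = 8.1 − 5.42 = 2.68%.

2.68%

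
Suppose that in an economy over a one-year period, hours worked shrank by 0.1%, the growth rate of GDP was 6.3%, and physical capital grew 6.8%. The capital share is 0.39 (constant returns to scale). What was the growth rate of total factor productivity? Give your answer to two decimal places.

Labor's share = 1 − 0.39 = 0.61.
Physical capital: 0.39 × 6.8 = 2.652 pp.
Hours worked: 0.61 × (-0.1) = -0.061 pp.
TFP growth = 6.3 − 2.591 = 3.709%.

3.71%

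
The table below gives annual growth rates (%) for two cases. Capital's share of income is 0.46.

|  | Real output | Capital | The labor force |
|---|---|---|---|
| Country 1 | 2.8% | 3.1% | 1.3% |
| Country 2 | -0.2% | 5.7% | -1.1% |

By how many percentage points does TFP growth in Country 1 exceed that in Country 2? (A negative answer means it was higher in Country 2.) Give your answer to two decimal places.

Labor's share = 1 − 0.46 = 0.54.
Country 1: TFP = 2.8 − 1.426 − 0.702 = 0.672%.
Country 2: TFP = -0.2 − 2.622 + 0.594 = -2.228%.
Difference = 0.672 − (-2.228) = 2.9 pp.

2.90 percentage points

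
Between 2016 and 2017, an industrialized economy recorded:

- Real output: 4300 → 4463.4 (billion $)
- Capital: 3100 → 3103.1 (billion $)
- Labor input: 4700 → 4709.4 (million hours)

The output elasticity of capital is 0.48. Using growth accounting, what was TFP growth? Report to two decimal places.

Real output growth = (4463.4 − 4300) / 4300 = 3.8%.
Capital growth = (3103.1 − 3100) / 3100 = 0.1%.
Labor input growth = (4709.4 − 4700) / 4700 = 0.2%.
Labor's share = 1 − 0.48 = 0.52.
Capital: 0.48 × 0.1 = 0.048 pp.
Labor input: 0.52 × 0.2 = 0.104 pp.
TFP growth = 3.8 − 0.152 = 3.648%.

TFP growth was 3.65%.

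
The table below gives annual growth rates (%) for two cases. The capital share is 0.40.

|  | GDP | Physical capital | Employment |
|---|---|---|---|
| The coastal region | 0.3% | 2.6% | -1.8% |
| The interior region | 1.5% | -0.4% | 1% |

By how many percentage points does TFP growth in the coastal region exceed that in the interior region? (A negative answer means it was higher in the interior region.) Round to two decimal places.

Labor's share = 1 − 0.4 = 0.6.
The coastal region: TFP = 0.3 − 1.04 + 1.08 = 0.34%.
The interior region: TFP = 1.5 + 0.16 − 0.6 = 1.06%.
Difference = 0.34 − (1.06) = -0.72 pp.

-0.72 percentage points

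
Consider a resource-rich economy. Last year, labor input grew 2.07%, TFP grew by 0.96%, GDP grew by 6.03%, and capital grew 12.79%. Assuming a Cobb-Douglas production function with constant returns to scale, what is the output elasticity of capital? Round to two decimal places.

gY = gA + α·gK + (1−α)·gL, so gY − gA − gL = α(gK − gL).
6.03 − 0.96 − 2.07 = α × (12.79 − 2.07).
3 = 10.72 α, so α = 0.2799.

0.28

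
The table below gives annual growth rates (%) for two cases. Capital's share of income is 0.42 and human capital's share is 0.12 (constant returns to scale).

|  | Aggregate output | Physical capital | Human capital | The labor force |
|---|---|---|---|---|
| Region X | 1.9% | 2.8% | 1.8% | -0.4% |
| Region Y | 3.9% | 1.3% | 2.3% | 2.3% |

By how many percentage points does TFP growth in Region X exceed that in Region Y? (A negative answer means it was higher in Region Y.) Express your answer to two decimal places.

Labor's share = 1 − 0.42 − 0.12 = 0.46.
Region X: TFP = 1.9 − 1.176 − 0.216 + 0.184 = 0.692%.
Region Y: TFP = 3.9 − 0.546 − 0.276 − 1.058 = 2.02%.
Difference = 0.692 − (2.02) = -1.328 pp.

-1.33 percentage points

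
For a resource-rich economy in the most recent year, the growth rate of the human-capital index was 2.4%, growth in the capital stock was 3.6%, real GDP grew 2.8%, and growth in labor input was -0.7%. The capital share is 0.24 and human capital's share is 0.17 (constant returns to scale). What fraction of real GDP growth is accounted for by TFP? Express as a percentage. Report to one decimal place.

TFP accounted for 69.3% of growth.

Labor's share = 1 − 0.24 − 0.17 = 0.59.
The capital stock: 0.24 × 3.6 = 0.864 pp.
The human-capital index: 0.17 × 2.4 = 0.408 pp.
Labor input: 0.59 × (-0.7) = -0.413 pp.
TFP growth = 2.8 − 0.859 = 1.941%.
TFP share of growth = 1.941 / 2.8 × 100 = 69.321%.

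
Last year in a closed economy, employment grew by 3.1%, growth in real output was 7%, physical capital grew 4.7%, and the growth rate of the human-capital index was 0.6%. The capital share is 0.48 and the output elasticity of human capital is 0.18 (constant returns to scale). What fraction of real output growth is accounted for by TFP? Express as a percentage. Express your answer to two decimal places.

Labor's share = 1 − 0.48 − 0.18 = 0.34.
Physical capital: 0.48 × 4.7 = 2.256 pp.
The human-capital index: 0.18 × 0.6 = 0.108 pp.
Employment: 0.34 × 3.1 = 1.054 pp.
TFP growth = 7 − 3.418 = 3.582%.
TFP share of growth = 3.582 / 7 × 100 = 51.1714%.

51.17%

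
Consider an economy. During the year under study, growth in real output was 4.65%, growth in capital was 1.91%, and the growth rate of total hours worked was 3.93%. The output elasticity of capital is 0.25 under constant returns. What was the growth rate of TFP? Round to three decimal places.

Labor's share = 1 − 0.25 = 0.75.
Capital: 0.25 × 1.91 = 0.4775 pp.
Total hours worked: 0.75 × 3.93 = 2.9475 pp.
TFP growth = 4.65 − 3.425 = 1.225%.

1.225%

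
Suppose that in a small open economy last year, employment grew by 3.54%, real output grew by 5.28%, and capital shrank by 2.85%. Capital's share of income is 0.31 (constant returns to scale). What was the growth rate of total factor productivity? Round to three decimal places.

3.721%

Labor's share = 1 − 0.31 = 0.69.
Capital: 0.31 × (-2.85) = -0.8835 pp.
Employment: 0.69 × 3.54 = 2.4426 pp.
TFP growth = 5.28 − 1.5591 = 3.7209%.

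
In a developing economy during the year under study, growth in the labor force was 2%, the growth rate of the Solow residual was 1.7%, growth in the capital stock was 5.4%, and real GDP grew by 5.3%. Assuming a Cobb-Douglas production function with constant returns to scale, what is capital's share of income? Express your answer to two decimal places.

0.47

gY = gA + α·gK + (1−α)·gL, so gY − gA − gL = α(gK − gL).
5.3 − 1.7 − 2 = α × (5.4 − 2).
1.6 = 3.4 α, so α = 0.4706.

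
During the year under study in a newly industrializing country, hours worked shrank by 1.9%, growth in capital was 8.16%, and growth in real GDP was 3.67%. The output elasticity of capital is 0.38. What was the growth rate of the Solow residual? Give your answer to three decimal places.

Labor's share = 1 − 0.38 = 0.62.
Capital: 0.38 × 8.16 = 3.1008 pp.
Hours worked: 0.62 × (-1.9) = -1.178 pp.
TFP growth = 3.67 − 1.9228 = 1.7472%.

1.747%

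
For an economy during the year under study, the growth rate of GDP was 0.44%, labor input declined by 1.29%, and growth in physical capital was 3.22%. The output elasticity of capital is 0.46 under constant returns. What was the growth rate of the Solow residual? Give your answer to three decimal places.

-0.345%

Labor's share = 1 − 0.46 = 0.54.
Physical capital: 0.46 × 3.22 = 1.4812 pp.
Labor input: 0.54 × (-1.29) = -0.6966 pp.
TFP growth = 0.44 − 0.7846 = -0.3446%.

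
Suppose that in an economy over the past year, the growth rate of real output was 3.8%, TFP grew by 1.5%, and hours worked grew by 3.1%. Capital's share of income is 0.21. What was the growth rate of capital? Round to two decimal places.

-0.71%

Labor's share = 1 − 0.21 = 0.79.
gY = gA + 0.79×3.1 + 0.21×g.
0.21×g = 3.8 − 1.5 − 2.449 = -0.149.
g = -0.149 / 0.21 = -0.7095%.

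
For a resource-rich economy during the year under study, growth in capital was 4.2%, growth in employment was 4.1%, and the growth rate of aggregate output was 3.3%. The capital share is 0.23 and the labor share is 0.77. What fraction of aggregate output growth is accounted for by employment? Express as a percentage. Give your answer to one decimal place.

Labor's share = 1 − 0.23 = 0.77.
Employment contributed 0.77 × 4.1 = 3.157 pp.
Share of growth = 3.157 / 3.3 × 100 = 95.667%.

Employment accounted for 95.7% of growth.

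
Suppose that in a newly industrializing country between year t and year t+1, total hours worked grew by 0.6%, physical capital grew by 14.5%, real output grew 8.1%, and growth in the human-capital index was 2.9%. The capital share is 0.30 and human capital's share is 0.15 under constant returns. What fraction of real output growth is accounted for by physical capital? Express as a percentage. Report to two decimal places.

Physical capital accounted for 53.70% of growth.

Physical capital contributed 0.3 × 14.5 = 4.35 pp.
Share of growth = 4.35 / 8.1 × 100 = 53.7037%.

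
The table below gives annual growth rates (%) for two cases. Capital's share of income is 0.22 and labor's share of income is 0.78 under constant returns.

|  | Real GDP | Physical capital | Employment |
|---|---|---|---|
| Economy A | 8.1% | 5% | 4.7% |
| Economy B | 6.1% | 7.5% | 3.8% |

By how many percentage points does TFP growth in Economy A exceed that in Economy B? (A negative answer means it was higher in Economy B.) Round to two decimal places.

Labor's share = 1 − 0.22 = 0.78.
Economy A: TFP = 8.1 − 1.1 − 3.666 = 3.334%.
Economy B: TFP = 6.1 − 1.65 − 2.964 = 1.486%.
Difference = 3.334 − (1.486) = 1.848 pp.

1.85 percentage points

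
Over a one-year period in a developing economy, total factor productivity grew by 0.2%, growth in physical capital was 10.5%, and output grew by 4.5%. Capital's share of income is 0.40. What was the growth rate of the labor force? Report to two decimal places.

0.17%

Labor's share = 1 − 0.4 = 0.6.
gY = gA + 0.4×10.5 + 0.6×g.
0.6×g = 4.5 − 0.2 − 4.2 = 0.1.
g = 0.1 / 0.6 = 0.1667%.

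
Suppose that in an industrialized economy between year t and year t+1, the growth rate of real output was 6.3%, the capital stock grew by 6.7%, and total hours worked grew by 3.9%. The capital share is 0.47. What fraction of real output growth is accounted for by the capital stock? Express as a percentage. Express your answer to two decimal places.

The capital stock accounted for 49.98% of growth.

The capital stock contributed 0.47 × 6.7 = 3.149 pp.
Share of growth = 3.149 / 6.3 × 100 = 49.9841%.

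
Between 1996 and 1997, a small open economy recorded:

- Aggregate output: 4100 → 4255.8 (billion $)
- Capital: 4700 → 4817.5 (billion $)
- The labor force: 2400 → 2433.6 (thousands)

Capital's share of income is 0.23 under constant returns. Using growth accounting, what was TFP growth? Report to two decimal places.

Aggregate output growth = (4255.8 − 4100) / 4100 = 3.8%.
Capital growth = (4817.5 − 4700) / 4700 = 2.5%.
The labor force growth = (2433.6 − 2400) / 2400 = 1.4%.
Labor's share = 1 − 0.23 = 0.77.
Capital: 0.23 × 2.5 = 0.575 pp.
The labor force: 0.77 × 1.4 = 1.078 pp.
TFP growth = 3.8 − 1.653 = 2.147%.

2.15%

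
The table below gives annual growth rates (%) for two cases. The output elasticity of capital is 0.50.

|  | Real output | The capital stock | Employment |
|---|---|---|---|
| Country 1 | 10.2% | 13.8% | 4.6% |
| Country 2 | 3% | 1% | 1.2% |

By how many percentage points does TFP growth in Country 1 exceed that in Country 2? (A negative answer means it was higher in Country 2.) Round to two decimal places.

Labor's share = 1 − 0.5 = 0.5.
Country 1: TFP = 10.2 − 6.9 − 2.3 = 1%.
Country 2: TFP = 3 − 0.5 − 0.6 = 1.9%.
Difference = 1 − (1.9) = -0.9 pp.

-0.90 percentage points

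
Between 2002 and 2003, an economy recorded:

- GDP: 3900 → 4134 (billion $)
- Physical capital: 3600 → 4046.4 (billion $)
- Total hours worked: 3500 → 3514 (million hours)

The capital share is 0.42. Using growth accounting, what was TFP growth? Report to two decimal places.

TFP grew 0.56%.

GDP growth = (4134 − 3900) / 3900 = 6%.
Physical capital growth = (4046.4 − 3600) / 3600 = 12.4%.
Total hours worked growth = (3514 − 3500) / 3500 = 0.4%.
Labor's share = 1 − 0.42 = 0.58.
Physical capital: 0.42 × 12.4 = 5.208 pp.
Total hours worked: 0.58 × 0.4 = 0.232 pp.
TFP growth = 6 − 5.44 = 0.56%.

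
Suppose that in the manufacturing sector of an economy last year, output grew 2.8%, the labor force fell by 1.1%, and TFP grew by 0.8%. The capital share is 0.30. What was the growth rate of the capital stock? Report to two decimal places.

9.23%

Labor's share = 1 − 0.3 = 0.7.
gY = gA + 0.7×(-1.1) + 0.3×g.
0.3×g = 2.8 − 0.8 + 0.77 = 2.77.
g = 2.77 / 0.3 = 9.2333%.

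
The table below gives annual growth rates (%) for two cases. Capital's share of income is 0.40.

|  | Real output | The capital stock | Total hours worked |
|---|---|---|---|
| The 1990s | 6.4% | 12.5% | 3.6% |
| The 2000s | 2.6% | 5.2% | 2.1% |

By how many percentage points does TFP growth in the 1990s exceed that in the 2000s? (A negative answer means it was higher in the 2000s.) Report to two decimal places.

Labor's share = 1 − 0.4 = 0.6.
The 1990s: TFP = 6.4 − 5 − 2.16 = -0.76%.
The 2000s: TFP = 2.6 − 2.08 − 1.26 = -0.74%.
Difference = -0.76 − (-0.74) = -0.02 pp.

-0.02 percentage points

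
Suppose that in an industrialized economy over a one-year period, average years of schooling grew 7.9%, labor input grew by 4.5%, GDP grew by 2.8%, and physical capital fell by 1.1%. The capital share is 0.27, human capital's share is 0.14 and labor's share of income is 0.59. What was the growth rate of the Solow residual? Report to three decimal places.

-0.664%

Labor's share = 1 − 0.27 − 0.14 = 0.59.
Physical capital: 0.27 × (-1.1) = -0.297 pp.
Average years of schooling: 0.14 × 7.9 = 1.106 pp.
Labor input: 0.59 × 4.5 = 2.655 pp.
TFP growth = 2.8 − 3.464 = -0.664%.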